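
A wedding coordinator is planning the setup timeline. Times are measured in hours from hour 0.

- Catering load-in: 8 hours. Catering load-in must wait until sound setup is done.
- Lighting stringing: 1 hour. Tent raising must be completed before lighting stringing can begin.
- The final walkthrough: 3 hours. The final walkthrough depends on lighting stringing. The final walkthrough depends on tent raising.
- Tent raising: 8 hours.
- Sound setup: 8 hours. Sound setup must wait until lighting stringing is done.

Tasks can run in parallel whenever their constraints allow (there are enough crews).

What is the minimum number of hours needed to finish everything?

25

Tent raising can start immediately at hour 0; it finishes at hour 8.
Lighting stringing cannot begin until tent raising (finishes hour 8). It runs from hour 8 to 8 + 1 = hour 9.
For the final walkthrough: lighting stringing (finishes hour 9); tent raising (finishes hour 8). Taking the maximum gives a start of hour 9, and it finishes at 9 + 3 = hour 12.
Sound setup cannot begin until lighting stringing (finishes hour 9). It runs from hour 9 to 9 + 8 = hour 17.
After sound setup (finishes hour 17), catering load-in can start at hour 17 and finishes at hour 25.
All tasks are finished once the last one completes. Finish times: Tent raising at 8, Lighting stringing at 9, Sound setup at 17, Catering load-in at 25, The final walkthrough at 12. The latest is hour 25.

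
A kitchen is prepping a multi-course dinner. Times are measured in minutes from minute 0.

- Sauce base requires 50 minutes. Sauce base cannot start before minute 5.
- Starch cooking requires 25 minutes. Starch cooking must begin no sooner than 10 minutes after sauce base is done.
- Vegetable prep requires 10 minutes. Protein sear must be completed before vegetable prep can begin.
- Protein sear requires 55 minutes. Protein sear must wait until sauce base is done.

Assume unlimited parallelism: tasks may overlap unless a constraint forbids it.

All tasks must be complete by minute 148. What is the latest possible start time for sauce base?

33

Vegetable prep has no dependents, so it just needs to finish by minute 148. Starting by 148 − 10 = minute 138 achieves that.
Protein sear feeds into vegetable prep (must start by minute 138); so protein sear must finish by minute 138 and therefore start by minute 83.
Nothing follows starch cooking; the deadline of minute 148 is its only limit. It must start by 148 − 25 = minute 123.
Sauce base feeds protein sear (must start by minute 83); starch cooking (must start by minute 123, minus 10-minute gap → minute 113). Taking the minimum, sauce base must finish by minute 83 and start by 83 − 50 = minute 33.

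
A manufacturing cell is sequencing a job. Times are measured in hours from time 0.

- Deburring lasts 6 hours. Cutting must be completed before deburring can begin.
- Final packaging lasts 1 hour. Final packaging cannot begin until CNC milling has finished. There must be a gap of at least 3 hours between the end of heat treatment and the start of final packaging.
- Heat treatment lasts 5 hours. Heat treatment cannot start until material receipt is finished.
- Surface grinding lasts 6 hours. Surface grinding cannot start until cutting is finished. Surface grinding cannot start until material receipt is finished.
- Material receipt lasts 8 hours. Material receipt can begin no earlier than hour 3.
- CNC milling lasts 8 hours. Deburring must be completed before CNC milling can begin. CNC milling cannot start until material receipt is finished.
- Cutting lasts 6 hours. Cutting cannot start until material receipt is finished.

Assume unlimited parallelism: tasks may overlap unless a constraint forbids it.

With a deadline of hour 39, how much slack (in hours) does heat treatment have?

Material receipt waits on its own release at hour 3, so it starts at hour 3 and finishes at 3 + 8 = hour 11.
Heat treatment cannot begin until material receipt (finishes hour 11). It runs from hour 11 to 11 + 5 = hour 16.

Working backward from the deadline:
Final packaging has no dependents, so it just needs to finish by hour 39. Starting by 39 − 1 = hour 38 achieves that.
Since final packaging (must start by hour 38, minus 3-hour gap → hour 35) depends on it, heat treatment must finish by hour 35. Backing off its 5-hour duration gives a latest start of hour 30.
So heat treatment can start as early as hour 11 and as late as hour 30, giving 30 − 11 = 19 hours of slack.

19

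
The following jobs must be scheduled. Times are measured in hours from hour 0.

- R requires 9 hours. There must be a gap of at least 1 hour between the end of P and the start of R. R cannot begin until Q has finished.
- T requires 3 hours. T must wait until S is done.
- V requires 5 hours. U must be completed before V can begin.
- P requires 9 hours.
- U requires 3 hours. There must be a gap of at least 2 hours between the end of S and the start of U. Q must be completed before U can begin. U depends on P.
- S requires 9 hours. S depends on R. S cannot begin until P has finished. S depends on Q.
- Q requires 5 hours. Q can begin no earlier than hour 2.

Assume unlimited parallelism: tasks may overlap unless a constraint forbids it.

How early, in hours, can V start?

After its own release at hour 2, Q can start at hour 2 and finishes at hour 7.
P can start immediately at hour 0; it finishes at hour 9.
For R: P (finishes hour 9, plus 1-hour gap → hour 10); Q (finishes hour 7). Taking the maximum gives a start of hour 10, and it finishes at 10 + 9 = hour 19.
S has to wait for R (finishes hour 19); P (finishes hour 9); Q (finishes hour 7). The latest of these is hour 19, so S runs hour 19 to 19 + 9 = hour 28.
U cannot start until S (finishes hour 28, plus 2-hour gap → hour 30); Q (finishes hour 7); P (finishes hour 9). The controlling bound is hour 30, so U finishes at 30 + 3 = hour 33.
V waits on U (finishes hour 33), so the earliest it can start is hour 33.

33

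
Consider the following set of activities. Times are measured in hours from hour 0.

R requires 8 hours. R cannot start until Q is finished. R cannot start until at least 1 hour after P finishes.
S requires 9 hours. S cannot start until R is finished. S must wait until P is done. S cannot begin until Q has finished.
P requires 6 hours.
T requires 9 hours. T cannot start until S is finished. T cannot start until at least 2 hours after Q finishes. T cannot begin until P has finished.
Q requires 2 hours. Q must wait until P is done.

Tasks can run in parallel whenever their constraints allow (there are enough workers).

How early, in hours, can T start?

25

P has no prerequisites, so it starts at hour 0 and finishes at hour 6.
After P (finishes hour 6), Q can start at hour 6 and finishes at hour 8.
For R: Q (finishes hour 8); P (finishes hour 6, plus 1-hour gap → hour 7). Taking the maximum gives a start of hour 8, and it finishes at 8 + 8 = hour 16.
S needs all of R (finishes hour 16); P (finishes hour 6); Q (finishes hour 8). That puts its earliest start at hour 16; it finishes at 16 + 9 = hour 25.
T waits on S (finishes hour 25); Q (finishes hour 8, plus 2-hour gap → hour 10); P (finishes hour 6). The latest of these is hour 25, which is the earliest T can start.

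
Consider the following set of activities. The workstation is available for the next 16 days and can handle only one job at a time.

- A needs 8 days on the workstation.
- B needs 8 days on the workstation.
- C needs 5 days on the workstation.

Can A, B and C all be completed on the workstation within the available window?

Running back to back, the jobs need 8 + 8 + 5 = 21 days on the workstation.
Since 21 > 16, they cannot all fit.

No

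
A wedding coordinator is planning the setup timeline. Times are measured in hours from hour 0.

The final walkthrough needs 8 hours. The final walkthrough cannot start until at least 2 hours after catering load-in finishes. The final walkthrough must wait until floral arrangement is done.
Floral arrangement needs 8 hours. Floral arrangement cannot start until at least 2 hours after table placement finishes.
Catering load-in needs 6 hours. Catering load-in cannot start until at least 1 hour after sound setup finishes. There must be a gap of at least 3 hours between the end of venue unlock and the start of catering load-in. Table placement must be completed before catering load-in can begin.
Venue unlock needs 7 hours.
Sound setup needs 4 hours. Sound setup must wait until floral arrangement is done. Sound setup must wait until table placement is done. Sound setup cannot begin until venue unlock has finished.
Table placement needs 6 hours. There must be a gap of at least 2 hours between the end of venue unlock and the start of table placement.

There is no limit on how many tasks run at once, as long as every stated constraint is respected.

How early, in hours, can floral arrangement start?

Nothing blocks venue unlock, so it runs from hour 0 to hour 7.
Table placement waits on venue unlock (finishes hour 7, plus 2-hour gap → hour 9), so it starts at hour 9 and finishes at 9 + 6 = hour 15.
Floral arrangement waits on table placement (finishes hour 15, plus 2-hour gap → hour 17), so the earliest it can start is hour 17.

17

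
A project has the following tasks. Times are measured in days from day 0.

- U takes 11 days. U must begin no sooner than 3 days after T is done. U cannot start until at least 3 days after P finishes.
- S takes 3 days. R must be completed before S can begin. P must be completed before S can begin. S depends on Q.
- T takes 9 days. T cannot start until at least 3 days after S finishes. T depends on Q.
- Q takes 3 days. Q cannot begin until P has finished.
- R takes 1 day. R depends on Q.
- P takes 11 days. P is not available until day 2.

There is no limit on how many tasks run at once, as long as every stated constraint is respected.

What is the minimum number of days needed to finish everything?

P waits on its own release at day 2, so it starts at day 2 and finishes at 2 + 11 = day 13.
After P (finishes day 13), Q can start at day 13 and finishes at day 16.
After Q (finishes day 16), R can start at day 16 and finishes at day 17.
For S: R (finishes day 17); P (finishes day 13); Q (finishes day 16). Taking the maximum gives a start of day 17, and it finishes at 17 + 3 = day 20.
T cannot start until S (finishes day 20, plus 3-day gap → day 23); Q (finishes day 16). The controlling bound is day 23, so T finishes at 23 + 9 = day 32.
For U: T (finishes day 32, plus 3-day gap → day 35); P (finishes day 13, plus 3-day gap → day 16). Taking the maximum gives a start of day 35, and it finishes at 35 + 11 = day 46.
All tasks are finished once the last one completes. Finish times: P at 13, Q at 16, R at 17, S at 20, T at 32, U at 46. The latest is day 46.

46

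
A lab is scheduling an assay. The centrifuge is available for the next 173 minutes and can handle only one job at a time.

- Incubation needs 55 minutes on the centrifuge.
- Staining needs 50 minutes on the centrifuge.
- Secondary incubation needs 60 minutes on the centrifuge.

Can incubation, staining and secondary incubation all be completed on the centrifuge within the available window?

Yes

Running back to back, the jobs need 55 + 50 + 60 = 165 minutes on the centrifuge.
Since 165 ≤ 173, they fit within the window.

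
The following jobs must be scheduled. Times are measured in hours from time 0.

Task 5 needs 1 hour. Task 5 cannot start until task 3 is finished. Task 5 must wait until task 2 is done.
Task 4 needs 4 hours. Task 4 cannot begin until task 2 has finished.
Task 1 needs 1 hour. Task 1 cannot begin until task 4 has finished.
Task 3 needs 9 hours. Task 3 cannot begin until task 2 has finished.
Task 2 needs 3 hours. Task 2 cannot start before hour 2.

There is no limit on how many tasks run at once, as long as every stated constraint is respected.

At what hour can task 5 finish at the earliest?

15

Task 2 waits on its own release at hour 2, so it starts at hour 2 and finishes at 2 + 3 = hour 5.
Task 3 waits on task 2 (finishes hour 5), so it starts at hour 5 and finishes at 5 + 9 = hour 14.
For task 5: task 3 (finishes hour 14); task 2 (finishes hour 5). Taking the maximum gives a start of hour 14, and it finishes at 14 + 1 = hour 15.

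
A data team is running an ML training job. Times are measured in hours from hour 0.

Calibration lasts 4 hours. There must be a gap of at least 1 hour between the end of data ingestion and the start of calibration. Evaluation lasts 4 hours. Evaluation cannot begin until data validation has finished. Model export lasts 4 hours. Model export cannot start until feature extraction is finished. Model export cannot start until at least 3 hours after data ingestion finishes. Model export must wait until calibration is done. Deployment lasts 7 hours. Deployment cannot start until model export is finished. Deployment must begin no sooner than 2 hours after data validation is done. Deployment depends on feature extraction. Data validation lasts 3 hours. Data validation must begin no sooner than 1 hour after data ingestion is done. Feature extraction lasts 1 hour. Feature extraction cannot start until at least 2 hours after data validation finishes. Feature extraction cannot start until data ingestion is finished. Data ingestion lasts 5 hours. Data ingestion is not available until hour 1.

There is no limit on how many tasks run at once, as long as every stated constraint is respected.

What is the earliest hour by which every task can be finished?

Data ingestion waits on its own release at hour 1, so it starts at hour 1 and finishes at 1 + 5 = hour 6.
Calibration waits on data ingestion (finishes hour 6, plus 1-hour gap → hour 7), so it starts at hour 7 and finishes at 7 + 4 = hour 11.
After data ingestion (finishes hour 6, plus 1-hour gap → hour 7), data validation can start at hour 7 and finishes at hour 10.
Evaluation cannot begin until data validation (finishes hour 10). It runs from hour 10 to 10 + 4 = hour 14.
Feature extraction needs all of data validation (finishes hour 10, plus 2-hour gap → hour 12); data ingestion (finishes hour 6). That puts its earliest start at hour 12; it finishes at 12 + 1 = hour 13.
Model export needs all of feature extraction (finishes hour 13); data ingestion (finishes hour 6, plus 3-hour gap → hour 9); calibration (finishes hour 11). That puts its earliest start at hour 13; it finishes at 13 + 4 = hour 17.
Deployment has to wait for model export (finishes hour 17); data validation (finishes hour 10, plus 2-hour gap → hour 12); feature extraction (finishes hour 13). The latest of these is hour 17, so deployment runs hour 17 to 17 + 7 = hour 24.
All tasks are finished once the last one completes. Finish times: Data ingestion at 6, Data validation at 10, Feature extraction at 13, Evaluation at 14, Calibration at 11, Model export at 17, Deployment at 24. The latest is hour 24.

24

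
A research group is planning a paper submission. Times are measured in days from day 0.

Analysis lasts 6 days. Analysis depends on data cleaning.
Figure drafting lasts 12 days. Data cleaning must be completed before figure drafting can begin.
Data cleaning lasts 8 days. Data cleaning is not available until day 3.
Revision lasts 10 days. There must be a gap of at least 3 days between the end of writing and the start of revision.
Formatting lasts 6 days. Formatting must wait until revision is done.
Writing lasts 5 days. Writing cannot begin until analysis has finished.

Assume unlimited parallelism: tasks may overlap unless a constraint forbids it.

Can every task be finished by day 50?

Data cleaning waits on its own release at day 3, so it starts at day 3 and finishes at 3 + 8 = day 11.
Figure drafting waits on data cleaning (finishes day 11), so it starts at day 11 and finishes at 11 + 12 = day 23.
Analysis waits on data cleaning (finishes day 11), so it starts at day 11 and finishes at 11 + 6 = day 17.
Writing cannot begin until analysis (finishes day 17). It runs from day 17 to 17 + 5 = day 22.
After writing (finishes day 22, plus 3-day gap → day 25), revision can start at day 25 and finishes at day 35.
Formatting cannot begin until revision (finishes day 35). It runs from day 35 to 35 + 6 = day 41.
Every task is finished by day 41, which is no later than the deadline of 50, so the schedule is feasible.

Yes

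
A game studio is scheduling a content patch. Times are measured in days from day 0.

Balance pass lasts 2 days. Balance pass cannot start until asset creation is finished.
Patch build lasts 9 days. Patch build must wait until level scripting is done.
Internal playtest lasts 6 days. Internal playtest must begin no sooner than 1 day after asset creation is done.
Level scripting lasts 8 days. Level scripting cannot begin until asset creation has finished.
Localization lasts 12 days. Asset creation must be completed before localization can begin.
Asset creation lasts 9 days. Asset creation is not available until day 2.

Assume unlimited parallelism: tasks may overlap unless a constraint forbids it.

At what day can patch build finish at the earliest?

28

Asset creation cannot begin until its own release at day 2. It runs from day 2 to 2 + 9 = day 11.
Level scripting waits on asset creation (finishes day 11), so it starts at day 11 and finishes at 11 + 8 = day 19.
After level scripting (finishes day 19), patch build can start at day 19 and finishes at day 28.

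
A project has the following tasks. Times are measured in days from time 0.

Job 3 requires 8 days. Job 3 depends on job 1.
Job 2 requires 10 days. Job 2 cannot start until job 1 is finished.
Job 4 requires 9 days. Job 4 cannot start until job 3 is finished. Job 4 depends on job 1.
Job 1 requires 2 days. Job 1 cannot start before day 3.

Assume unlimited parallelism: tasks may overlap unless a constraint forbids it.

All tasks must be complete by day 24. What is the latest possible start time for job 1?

Job 2 has no dependents, so it just needs to finish by day 24. Starting by 24 − 10 = day 14 achieves that.
Job 4 has no dependents, so it just needs to finish by day 24. Starting by 24 − 9 = day 15 achieves that.
Job 3 feeds into job 4 (must start by day 15); so job 3 must finish by day 15 and therefore start by day 7.
Job 1 must finish in time for job 2 (must start by day 14); job 3 (must start by day 7); job 4 (must start by day 15). The tightest is day 7, so job 1 must start by 7 − 2 = day 5.

5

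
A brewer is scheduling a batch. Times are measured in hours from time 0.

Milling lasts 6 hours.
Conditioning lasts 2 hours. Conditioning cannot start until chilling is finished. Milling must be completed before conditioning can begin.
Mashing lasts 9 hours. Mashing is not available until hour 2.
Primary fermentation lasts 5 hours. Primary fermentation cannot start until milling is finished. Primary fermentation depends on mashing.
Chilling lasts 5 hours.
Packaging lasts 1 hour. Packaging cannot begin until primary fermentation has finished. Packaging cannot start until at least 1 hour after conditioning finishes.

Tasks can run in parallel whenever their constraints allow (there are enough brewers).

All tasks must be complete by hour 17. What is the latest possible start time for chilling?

Packaging must finish by hour 17; it takes 1 hour, so it must start by 17 − 1 = hour 16.
Conditioning has to be done before packaging (must start by hour 16, minus 1-hour gap → hour 15). That means finishing by hour 15, i.e. starting by 15 − 2 = hour 13.
Chilling has to be done before conditioning (must start by hour 13). That means finishing by hour 13, i.e. starting by 13 − 5 = hour 8.

8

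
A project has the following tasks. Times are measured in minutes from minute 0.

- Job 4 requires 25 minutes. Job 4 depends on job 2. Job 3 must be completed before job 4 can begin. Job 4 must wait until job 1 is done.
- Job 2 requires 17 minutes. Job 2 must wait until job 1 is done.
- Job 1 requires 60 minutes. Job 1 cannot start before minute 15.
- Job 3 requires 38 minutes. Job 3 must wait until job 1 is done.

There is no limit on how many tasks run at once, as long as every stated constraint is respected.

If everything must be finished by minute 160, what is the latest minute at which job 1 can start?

Job 4 has no dependents, so it just needs to finish by minute 160. Starting by 160 − 25 = minute 135 achieves that.
Job 2 must finish before job 4 (must start by minute 135). With a 17-minute duration, job 2 must start by 135 − 17 = minute 118.
Job 3 must finish before job 4 (must start by minute 135). With a 38-minute duration, job 3 must start by 135 − 38 = minute 97.
Job 1 must finish in time for job 2 (must start by minute 118); job 3 (must start by minute 97); job 4 (must start by minute 135). The tightest is minute 97, so job 1 must start by 97 − 60 = minute 37.

37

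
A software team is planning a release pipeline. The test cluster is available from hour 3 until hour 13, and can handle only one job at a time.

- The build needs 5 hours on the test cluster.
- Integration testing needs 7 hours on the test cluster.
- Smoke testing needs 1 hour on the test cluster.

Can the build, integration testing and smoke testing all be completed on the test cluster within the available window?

The test cluster window is 13 − 3 = 10 hours.
Running back to back, the jobs need 5 + 7 + 1 = 13 hours on the test cluster.
Since 13 > 10, they cannot all fit.

No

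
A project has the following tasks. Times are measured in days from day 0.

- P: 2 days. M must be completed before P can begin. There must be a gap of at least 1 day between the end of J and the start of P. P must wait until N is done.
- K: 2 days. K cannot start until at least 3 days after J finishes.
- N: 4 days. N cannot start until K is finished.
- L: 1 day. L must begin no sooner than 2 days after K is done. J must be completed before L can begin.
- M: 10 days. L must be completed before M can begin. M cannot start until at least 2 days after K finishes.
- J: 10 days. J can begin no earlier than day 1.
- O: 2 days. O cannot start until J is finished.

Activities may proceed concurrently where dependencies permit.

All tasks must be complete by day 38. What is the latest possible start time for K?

21

P has no dependents, so it just needs to finish by day 38. Starting by 38 − 2 = day 36 achieves that.
M has to be done before P (must start by day 36). That means finishing by day 36, i.e. starting by 36 − 10 = day 26.
L has to be done before M (must start by day 26). That means finishing by day 26, i.e. starting by 26 − 1 = day 25.
N has to be done before P (must start by day 36). That means finishing by day 36, i.e. starting by 36 − 4 = day 32.
K must finish in time for L (must start by day 25, minus 2-day gap → day 23); M (must start by day 26, minus 2-day gap → day 24); N (must start by day 32). The tightest is day 23, so K must start by 23 − 2 = day 21.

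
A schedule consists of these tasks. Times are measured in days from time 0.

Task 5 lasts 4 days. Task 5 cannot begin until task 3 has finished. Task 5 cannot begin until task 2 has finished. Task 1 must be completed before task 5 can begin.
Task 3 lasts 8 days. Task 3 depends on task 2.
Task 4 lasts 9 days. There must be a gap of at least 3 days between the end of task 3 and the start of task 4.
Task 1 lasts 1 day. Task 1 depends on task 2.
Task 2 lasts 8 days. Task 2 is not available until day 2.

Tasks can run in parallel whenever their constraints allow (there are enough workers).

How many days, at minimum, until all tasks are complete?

30

Task 2 waits on its own release at day 2, so it starts at day 2 and finishes at 2 + 8 = day 10.
Task 3 cannot begin until task 2 (finishes day 10). It runs from day 10 to 10 + 8 = day 18.
After task 3 (finishes day 18, plus 3-day gap → day 21), task 4 can start at day 21 and finishes at day 30.
Task 1 cannot begin until task 2 (finishes day 10). It runs from day 10 to 10 + 1 = day 11.
For task 5: task 3 (finishes day 18); task 2 (finishes day 10); task 1 (finishes day 11). Taking the maximum gives a start of day 18, and it finishes at 18 + 4 = day 22.
All tasks are finished once the last one completes. Finish times: Task 1 at 11, Task 2 at 10, Task 3 at 18, Task 4 at 30, Task 5 at 22. The latest is day 30.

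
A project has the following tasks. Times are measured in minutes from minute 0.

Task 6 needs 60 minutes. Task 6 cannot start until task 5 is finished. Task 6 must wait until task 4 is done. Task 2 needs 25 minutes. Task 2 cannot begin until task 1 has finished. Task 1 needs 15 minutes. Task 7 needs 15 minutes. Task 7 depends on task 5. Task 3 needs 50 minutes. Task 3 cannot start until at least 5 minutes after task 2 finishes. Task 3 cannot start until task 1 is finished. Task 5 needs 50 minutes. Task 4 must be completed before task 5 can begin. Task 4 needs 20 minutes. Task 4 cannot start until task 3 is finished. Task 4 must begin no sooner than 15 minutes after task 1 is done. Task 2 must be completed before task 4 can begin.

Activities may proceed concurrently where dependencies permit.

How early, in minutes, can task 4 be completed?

Task 1 has no prerequisites, so it starts at minute 0 and finishes at minute 15.
After task 1 (finishes minute 15), task 2 can start at minute 15 and finishes at minute 40.
Task 3 has to wait for task 2 (finishes minute 40, plus 5-minute gap → minute 45); task 1 (finishes minute 15). The latest of these is minute 45, so task 3 runs minute 45 to 45 + 50 = minute 95.
For task 4: task 3 (finishes minute 95); task 1 (finishes minute 15, plus 15-minute gap → minute 30); task 2 (finishes minute 40). Taking the maximum gives a start of minute 95, and it finishes at 95 + 20 = minute 115.

115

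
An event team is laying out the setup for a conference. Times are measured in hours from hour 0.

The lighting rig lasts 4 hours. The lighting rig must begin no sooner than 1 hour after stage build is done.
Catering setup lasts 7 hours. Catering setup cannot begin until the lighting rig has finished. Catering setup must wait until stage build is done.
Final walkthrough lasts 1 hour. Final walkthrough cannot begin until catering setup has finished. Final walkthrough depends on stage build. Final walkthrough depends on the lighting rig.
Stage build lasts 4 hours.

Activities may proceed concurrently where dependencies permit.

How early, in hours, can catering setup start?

9

Stage build has no prerequisites, so it starts at hour 0 and finishes at hour 4.
The lighting rig waits on stage build (finishes hour 4, plus 1-hour gap → hour 5), so it starts at hour 5 and finishes at 5 + 4 = hour 9.
Catering setup waits on the lighting rig (finishes hour 9); stage build (finishes hour 4). The latest of these is hour 9, which is the earliest catering setup can start.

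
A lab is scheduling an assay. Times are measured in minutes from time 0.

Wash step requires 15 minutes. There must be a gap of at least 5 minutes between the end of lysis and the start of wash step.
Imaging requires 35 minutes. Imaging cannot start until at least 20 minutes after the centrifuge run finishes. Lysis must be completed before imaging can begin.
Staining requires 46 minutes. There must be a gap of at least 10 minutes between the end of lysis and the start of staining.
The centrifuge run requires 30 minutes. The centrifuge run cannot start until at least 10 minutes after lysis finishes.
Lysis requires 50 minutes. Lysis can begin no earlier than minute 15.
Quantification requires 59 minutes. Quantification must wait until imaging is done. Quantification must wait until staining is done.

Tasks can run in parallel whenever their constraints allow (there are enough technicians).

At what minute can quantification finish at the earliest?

219

Lysis waits on its own release at minute 15, so it starts at minute 15 and finishes at 15 + 50 = minute 65.
Staining waits on lysis (finishes minute 65, plus 10-minute gap → minute 75), so it starts at minute 75 and finishes at 75 + 46 = minute 121.
The centrifuge run waits on lysis (finishes minute 65, plus 10-minute gap → minute 75), so it starts at minute 75 and finishes at 75 + 30 = minute 105.
Imaging has to wait for the centrifuge run (finishes minute 105, plus 20-minute gap → minute 125); lysis (finishes minute 65). The latest of these is minute 125, so imaging runs minute 125 to 125 + 35 = minute 160.
Quantification needs all of imaging (finishes minute 160); staining (finishes minute 121). That puts its earliest start at minute 160; it finishes at 160 + 59 = minute 219.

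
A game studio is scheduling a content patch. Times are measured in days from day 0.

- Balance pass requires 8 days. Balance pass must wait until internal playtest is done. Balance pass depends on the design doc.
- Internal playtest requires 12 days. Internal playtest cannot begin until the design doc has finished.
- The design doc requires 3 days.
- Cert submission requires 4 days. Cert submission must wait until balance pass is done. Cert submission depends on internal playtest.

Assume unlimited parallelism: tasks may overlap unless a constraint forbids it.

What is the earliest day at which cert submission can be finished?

27

The design doc has no prerequisites, so it starts at day 0 and finishes at day 3.
Internal playtest cannot begin until the design doc (finishes day 3). It runs from day 3 to 3 + 12 = day 15.
Balance pass has to wait for internal playtest (finishes day 15); the design doc (finishes day 3). The latest of these is day 15, so balance pass runs day 15 to 15 + 8 = day 23.
Cert submission needs all of balance pass (finishes day 23); internal playtest (finishes day 15). That puts its earliest start at day 23; it finishes at 23 + 4 = day 27.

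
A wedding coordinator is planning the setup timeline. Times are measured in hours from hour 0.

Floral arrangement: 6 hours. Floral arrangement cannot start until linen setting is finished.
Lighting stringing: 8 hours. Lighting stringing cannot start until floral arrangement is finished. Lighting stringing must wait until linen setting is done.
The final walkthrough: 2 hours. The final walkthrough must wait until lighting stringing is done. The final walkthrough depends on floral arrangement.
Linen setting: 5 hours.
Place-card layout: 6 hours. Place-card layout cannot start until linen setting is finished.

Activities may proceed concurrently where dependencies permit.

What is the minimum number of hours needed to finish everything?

21

Nothing blocks linen setting, so it runs from hour 0 to hour 5.
Place-card layout cannot begin until linen setting (finishes hour 5). It runs from hour 5 to 5 + 6 = hour 11.
After linen setting (finishes hour 5), floral arrangement can start at hour 5 and finishes at hour 11.
For lighting stringing: floral arrangement (finishes hour 11); linen setting (finishes hour 5). Taking the maximum gives a start of hour 11, and it finishes at 11 + 8 = hour 19.
The final walkthrough needs all of lighting stringing (finishes hour 19); floral arrangement (finishes hour 11). That puts its earliest start at hour 19; it finishes at 19 + 2 = hour 21.
All tasks are finished once the last one completes. Finish times: Linen setting at 5, Floral arrangement at 11, Lighting stringing at 19, Place-card layout at 11, The final walkthrough at 21. The latest is hour 21.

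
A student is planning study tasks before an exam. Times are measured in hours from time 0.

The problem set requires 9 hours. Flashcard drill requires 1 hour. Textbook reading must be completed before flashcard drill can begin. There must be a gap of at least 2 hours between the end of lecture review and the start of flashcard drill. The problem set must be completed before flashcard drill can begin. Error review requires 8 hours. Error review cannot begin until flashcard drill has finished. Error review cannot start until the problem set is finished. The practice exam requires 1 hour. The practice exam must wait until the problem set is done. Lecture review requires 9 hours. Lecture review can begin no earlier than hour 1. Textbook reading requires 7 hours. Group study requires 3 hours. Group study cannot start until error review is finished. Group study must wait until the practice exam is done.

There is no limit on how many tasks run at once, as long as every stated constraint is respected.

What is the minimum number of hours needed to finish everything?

24

Nothing blocks the problem set, so it runs from hour 0 to hour 9.
After the problem set (finishes hour 9), the practice exam can start at hour 9 and finishes at hour 10.
After its own release at hour 1, lecture review can start at hour 1 and finishes at hour 10.
Nothing blocks textbook reading, so it runs from hour 0 to hour 7.
Flashcard drill needs all of textbook reading (finishes hour 7); lecture review (finishes hour 10, plus 2-hour gap → hour 12); the problem set (finishes hour 9). That puts its earliest start at hour 12; it finishes at 12 + 1 = hour 13.
Error review cannot start until flashcard drill (finishes hour 13); the problem set (finishes hour 9). The controlling bound is hour 13, so error review finishes at 13 + 8 = hour 21.
Group study has to wait for error review (finishes hour 21); the practice exam (finishes hour 10). The latest of these is hour 21, so group study runs hour 21 to 21 + 3 = hour 24.
All tasks are finished once the last one completes. Finish times: Textbook reading at 7, Lecture review at 10, The problem set at 9, Flashcard drill at 13, The practice exam at 10, Error review at 21, Group study at 24. The latest is hour 24.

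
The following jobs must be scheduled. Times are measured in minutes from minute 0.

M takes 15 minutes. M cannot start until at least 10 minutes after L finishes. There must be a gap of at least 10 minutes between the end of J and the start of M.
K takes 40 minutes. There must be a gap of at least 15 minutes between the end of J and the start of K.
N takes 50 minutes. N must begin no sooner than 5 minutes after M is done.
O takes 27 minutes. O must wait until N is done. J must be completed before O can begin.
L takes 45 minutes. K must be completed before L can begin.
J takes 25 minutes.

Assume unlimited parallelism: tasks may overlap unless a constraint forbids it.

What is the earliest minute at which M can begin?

135

J has no prerequisites, so it starts at minute 0 and finishes at minute 25.
K waits on J (finishes minute 25, plus 15-minute gap → minute 40), so it starts at minute 40 and finishes at 40 + 40 = minute 80.
L cannot begin until K (finishes minute 80). It runs from minute 80 to 80 + 45 = minute 125.
M waits on L (finishes minute 125, plus 10-minute gap → minute 135); J (finishes minute 25, plus 10-minute gap → minute 35). The latest of these is minute 135, which is the earliest M can start.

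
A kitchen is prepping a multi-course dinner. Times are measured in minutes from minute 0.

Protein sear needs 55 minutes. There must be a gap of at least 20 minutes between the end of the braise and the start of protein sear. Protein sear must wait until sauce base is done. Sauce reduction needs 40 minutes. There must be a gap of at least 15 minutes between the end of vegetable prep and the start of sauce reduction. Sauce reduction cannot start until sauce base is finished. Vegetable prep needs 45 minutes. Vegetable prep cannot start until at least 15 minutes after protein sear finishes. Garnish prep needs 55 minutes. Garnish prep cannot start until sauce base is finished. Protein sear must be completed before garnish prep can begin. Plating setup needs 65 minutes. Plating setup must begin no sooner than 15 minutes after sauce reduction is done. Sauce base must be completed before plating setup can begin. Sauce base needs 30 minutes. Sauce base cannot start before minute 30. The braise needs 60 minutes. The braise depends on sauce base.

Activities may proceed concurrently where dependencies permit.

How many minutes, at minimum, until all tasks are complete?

Sauce base waits on its own release at minute 30, so it starts at minute 30 and finishes at 30 + 30 = minute 60.
The braise cannot begin until sauce base (finishes minute 60). It runs from minute 60 to 60 + 60 = minute 120.
For protein sear: the braise (finishes minute 120, plus 20-minute gap → minute 140); sauce base (finishes minute 60). Taking the maximum gives a start of minute 140, and it finishes at 140 + 55 = minute 195.
Garnish prep has to wait for sauce base (finishes minute 60); protein sear (finishes minute 195). The latest of these is minute 195, so garnish prep runs minute 195 to 195 + 55 = minute 250.
Vegetable prep cannot begin until protein sear (finishes minute 195, plus 15-minute gap → minute 210). It runs from minute 210 to 210 + 45 = minute 255.
Sauce reduction needs all of vegetable prep (finishes minute 255, plus 15-minute gap → minute 270); sauce base (finishes minute 60). That puts its earliest start at minute 270; it finishes at 270 + 40 = minute 310.
Plating setup needs all of sauce reduction (finishes minute 310, plus 15-minute gap → minute 325); sauce base (finishes minute 60). That puts its earliest start at minute 325; it finishes at 325 + 65 = minute 390.
All tasks are finished once the last one completes. Finish times: Sauce base at 60, The braise at 120, Protein sear at 195, Vegetable prep at 255, Sauce reduction at 310, Plating setup at 390, Garnish prep at 250. The latest is minute 390.

390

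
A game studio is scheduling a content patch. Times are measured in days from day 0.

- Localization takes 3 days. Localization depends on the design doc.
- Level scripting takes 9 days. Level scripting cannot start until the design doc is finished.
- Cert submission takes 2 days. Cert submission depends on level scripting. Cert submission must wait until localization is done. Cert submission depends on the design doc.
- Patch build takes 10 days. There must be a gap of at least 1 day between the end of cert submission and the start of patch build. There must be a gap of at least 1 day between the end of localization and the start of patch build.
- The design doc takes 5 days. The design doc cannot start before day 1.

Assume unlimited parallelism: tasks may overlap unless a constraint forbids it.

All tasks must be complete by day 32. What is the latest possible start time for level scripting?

10

Patch build must finish by day 32; it takes 10 days, so it must start by 32 − 10 = day 22.
Cert submission has to be done before patch build (must start by day 22, minus 1-day gap → day 21). That means finishing by day 21, i.e. starting by 21 − 2 = day 19.
Level scripting feeds into cert submission (must start by day 19); so level scripting must finish by day 19 and therefore start by day 10.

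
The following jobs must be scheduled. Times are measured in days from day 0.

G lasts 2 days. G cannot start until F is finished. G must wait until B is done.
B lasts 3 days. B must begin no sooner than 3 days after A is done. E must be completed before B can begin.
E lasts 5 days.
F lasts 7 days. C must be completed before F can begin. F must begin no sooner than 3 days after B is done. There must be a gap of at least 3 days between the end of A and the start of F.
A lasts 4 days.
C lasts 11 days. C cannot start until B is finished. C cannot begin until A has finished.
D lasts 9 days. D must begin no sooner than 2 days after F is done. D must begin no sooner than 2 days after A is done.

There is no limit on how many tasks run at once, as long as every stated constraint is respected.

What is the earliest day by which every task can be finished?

39

Nothing blocks E, so it runs from day 0 to day 5.
A can start immediately at day 0; it finishes at day 4.
B needs all of A (finishes day 4, plus 3-day gap → day 7); E (finishes day 5). That puts its earliest start at day 7; it finishes at 7 + 3 = day 10.
C cannot start until B (finishes day 10); A (finishes day 4). The controlling bound is day 10, so C finishes at 10 + 11 = day 21.
F needs all of C (finishes day 21); B (finishes day 10, plus 3-day gap → day 13); A (finishes day 4, plus 3-day gap → day 7). That puts its earliest start at day 21; it finishes at 21 + 7 = day 28.
G has to wait for F (finishes day 28); B (finishes day 10). The latest of these is day 28, so G runs day 28 to 28 + 2 = day 30.
D needs all of F (finishes day 28, plus 2-day gap → day 30); A (finishes day 4, plus 2-day gap → day 6). That puts its earliest start at day 30; it finishes at 30 + 9 = day 39.
All tasks are finished once the last one completes. Finish times: A at 4, B at 10, C at 21, D at 39, E at 5, F at 28, G at 30. The latest is day 39.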